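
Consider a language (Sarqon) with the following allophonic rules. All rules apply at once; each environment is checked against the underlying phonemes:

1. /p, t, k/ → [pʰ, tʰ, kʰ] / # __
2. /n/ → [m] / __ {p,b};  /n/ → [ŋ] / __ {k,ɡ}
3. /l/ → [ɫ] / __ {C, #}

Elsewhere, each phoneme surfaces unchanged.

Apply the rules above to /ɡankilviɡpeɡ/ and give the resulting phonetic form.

[ɡaŋkiɫviɡpeɡ]

/ɡ/ (word-initial): no rule targets it → [ɡ].
/a/ — not in any rule's target class → [a].
Rule 2 applies to /n/ (between /a/ and /k/: before a labial or velar stop) → [ŋ].
/k/ (between /n/ and /i/): rule 1 targets it, but not word-initially → unchanged [k].
/i/ (between /k/ and /l/): no rule targets it → [i].
/l/ — between /i/ and /v/, word-finally or immediately before a consonant — surfaces as [ɫ] (rule 3).
/v/ stays [v].
/i/ stays [i].
/ɡ/ (between /i/ and /p/) is unaffected → [ɡ].
/p/ (between /ɡ/ and /e/) fails the environment for rule 1, so it stays [p].
/e/ — not in any rule's target class → [e].
/ɡ/ (word-final): no rule targets it → [ɡ].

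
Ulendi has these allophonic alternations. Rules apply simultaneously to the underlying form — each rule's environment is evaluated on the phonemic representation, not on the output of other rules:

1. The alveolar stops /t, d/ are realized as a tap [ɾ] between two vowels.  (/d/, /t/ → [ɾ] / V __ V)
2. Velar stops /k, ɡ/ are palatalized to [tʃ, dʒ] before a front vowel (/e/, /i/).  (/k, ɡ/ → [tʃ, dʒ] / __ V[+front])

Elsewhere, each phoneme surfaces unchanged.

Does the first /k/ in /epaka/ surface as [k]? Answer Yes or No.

/k/ (between /a/ and /a/) is in the target of rule 2 but the environment (before a front vowel) is not met → [k].
The actual realization is [k], which matches [k].

Yes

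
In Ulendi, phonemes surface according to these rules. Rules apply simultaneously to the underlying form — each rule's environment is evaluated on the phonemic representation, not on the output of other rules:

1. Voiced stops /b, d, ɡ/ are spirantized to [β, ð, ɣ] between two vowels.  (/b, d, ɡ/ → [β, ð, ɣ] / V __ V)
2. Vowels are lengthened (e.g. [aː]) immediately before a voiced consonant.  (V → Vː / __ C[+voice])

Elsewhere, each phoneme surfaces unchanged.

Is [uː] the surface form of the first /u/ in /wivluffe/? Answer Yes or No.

No

/u/ (between /l/ and /f/): rule 2 targets it, but not before a voiced consonant → unchanged [u].
The actual realization is [u], not [uː].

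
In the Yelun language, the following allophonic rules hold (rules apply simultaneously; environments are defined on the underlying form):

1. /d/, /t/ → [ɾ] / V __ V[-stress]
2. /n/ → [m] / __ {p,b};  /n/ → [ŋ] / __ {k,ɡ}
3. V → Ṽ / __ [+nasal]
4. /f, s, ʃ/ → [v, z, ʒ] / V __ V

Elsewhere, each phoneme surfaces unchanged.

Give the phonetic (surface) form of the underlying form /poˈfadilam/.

[poˈvaɾilãm]

/p/ — not in any rule's target class → [p].
/o/ (between /p/ and /f/) is in the target of rule 3 but the environment (before a nasal consonant) is not met → [o].
/f/ meets the environment for rule 4 (between two vowels) → [v].
/a/ (between /f/ and /d/) fails the environment for rule 3, so it stays [a].
Rule 1 applies to /d/ (between /a/ and /i/: between a vowel and a following unstressed vowel) → [ɾ].
/i/ (between /d/ and /l/): rule 3 targets it, but not before a nasal consonant → unchanged [i].
/l/ — not in any rule's target class → [l].
Rule 3 applies to /a/ (between /l/ and /m/: before a nasal consonant) → [ã].
/m/ (word-final) is unaffected → [m].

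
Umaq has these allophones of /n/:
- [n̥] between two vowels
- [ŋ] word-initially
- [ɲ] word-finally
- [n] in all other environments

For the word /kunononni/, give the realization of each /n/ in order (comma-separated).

Occurrence 1 (position 3): between two vowels → [n̥].
Occurrence 2 (position 5): between two vowels → [n̥].
Occurrence 3 (position 7): no conditioning environment matches → elsewhere allophone [n].
Occurrence 4 (position 8): no conditioning environment matches → elsewhere allophone [n].

[n̥], [n̥], [n], [n]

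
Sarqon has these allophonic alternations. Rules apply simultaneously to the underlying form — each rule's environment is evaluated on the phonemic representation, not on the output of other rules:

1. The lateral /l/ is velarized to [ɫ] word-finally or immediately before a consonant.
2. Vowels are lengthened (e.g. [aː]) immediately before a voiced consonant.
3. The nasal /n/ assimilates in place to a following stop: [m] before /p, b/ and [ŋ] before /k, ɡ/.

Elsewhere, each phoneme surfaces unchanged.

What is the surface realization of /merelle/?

/m/ — not in any rule's target class → [m].
/e/ meets the environment for rule 2 (before a voiced consonant) → [eː].
/r/ — not in any rule's target class → [r].
/e/ (between /r/ and /l/): before a voiced consonant, so rule 2 applies → [eː].
/l/ — between /e/ and /l/, word-finally or immediately before a consonant — surfaces as [ɫ] (rule 1).
/l/ (between /l/ and /e/) fails the environment for rule 1, so it stays [l].
/e/ (word-final) is in the target of rule 2 but the environment (before a voiced consonant) is not met → [e].

[meːreːɫle]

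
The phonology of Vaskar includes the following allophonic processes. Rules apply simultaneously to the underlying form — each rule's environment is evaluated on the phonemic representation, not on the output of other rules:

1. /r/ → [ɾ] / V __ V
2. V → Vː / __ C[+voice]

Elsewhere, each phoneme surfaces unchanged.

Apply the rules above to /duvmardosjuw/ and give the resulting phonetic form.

[duːvmaːrdosjuːw]

/d/ (word-initial) is unaffected → [d].
/u/ (between /d/ and /v/) occurs before a voiced consonant → [uː] by rule 2.
/v/ (between /u/ and /m/) is unaffected → [v].
/m/ stays [m].
/a/ (between /m/ and /r/): before a voiced consonant, so rule 2 applies → [aː].
/r/ — between /a/ and /d/; rule 1 does not apply here → [r].
/d/ (between /r/ and /o/): no rule targets it → [d].
/o/ (between /d/ and /s/) is in the target of rule 2 but the environment (before a voiced consonant) is not met → [o].
/s/ — not in any rule's target class → [s].
/j/ — not in any rule's target class → [j].
Rule 2 applies to /u/ (between /j/ and /w/: before a voiced consonant) → [uː].
/w/ — not in any rule's target class → [w].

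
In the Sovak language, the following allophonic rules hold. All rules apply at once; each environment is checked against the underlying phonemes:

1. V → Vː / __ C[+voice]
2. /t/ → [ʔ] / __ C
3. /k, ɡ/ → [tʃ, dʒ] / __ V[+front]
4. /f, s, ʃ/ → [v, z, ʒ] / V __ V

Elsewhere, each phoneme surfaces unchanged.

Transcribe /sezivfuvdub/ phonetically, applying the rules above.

[seːziːvfuːvduːb]

/s/ (word-initial): rule 4 targets it, but not between two vowels → unchanged [s].
/e/ — between /s/ and /z/, before a voiced consonant — surfaces as [eː] (rule 1).
/z/ — not in any rule's target class → [z].
/i/ meets the environment for rule 1 (before a voiced consonant) → [iː].
/v/ stays [v].
/f/ — between /v/ and /u/; rule 4 does not apply here → [f].
/u/ (between /f/ and /v/): before a voiced consonant, so rule 1 applies → [uː].
/v/ (between /u/ and /d/): no rule targets it → [v].
/d/ — not in any rule's target class → [d].
/u/ (between /d/ and /b/) occurs before a voiced consonant → [uː] by rule 1.
/b/ (word-final): no rule targets it → [b].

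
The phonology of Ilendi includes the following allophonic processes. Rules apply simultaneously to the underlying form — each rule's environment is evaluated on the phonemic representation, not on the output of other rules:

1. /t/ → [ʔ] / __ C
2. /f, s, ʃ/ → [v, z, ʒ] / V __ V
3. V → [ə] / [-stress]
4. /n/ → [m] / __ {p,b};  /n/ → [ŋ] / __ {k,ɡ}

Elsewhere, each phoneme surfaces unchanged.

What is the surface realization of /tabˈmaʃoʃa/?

[təbˈmaʒəʒə]

/t/ (word-initial) fails the environment for rule 1, so it stays [t].
/a/ (between /t/ and /b/): in an unstressed syllable, so rule 3 applies → [ə].
/a/ — between /m/ and /ʃ/; rule 3 does not apply here → [a].
Rule 2 applies to /ʃ/ (between /a/ and /o/: between two vowels) → [ʒ].
/o/ (between /ʃ/ and /ʃ/) occurs in an unstressed syllable → [ə] by rule 3.
/ʃ/ meets the environment for rule 2 (between two vowels) → [ʒ].
/a/ (word-final): in an unstressed syllable, so rule 3 applies → [ə].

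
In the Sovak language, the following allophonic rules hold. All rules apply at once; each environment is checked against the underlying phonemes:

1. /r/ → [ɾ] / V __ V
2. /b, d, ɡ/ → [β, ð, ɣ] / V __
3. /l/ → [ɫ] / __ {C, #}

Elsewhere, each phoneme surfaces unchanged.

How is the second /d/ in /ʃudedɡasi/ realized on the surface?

[ð]

/d/ (between /e/ and /ɡ/) occurs immediately after a vowel → [ð] by rule 2.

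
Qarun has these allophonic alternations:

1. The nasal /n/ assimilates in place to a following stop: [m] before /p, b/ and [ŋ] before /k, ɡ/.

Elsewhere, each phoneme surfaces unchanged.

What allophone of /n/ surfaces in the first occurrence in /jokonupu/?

[n]

/n/ (between /o/ and /u/) fails the environment for rule 1, so it stays [n].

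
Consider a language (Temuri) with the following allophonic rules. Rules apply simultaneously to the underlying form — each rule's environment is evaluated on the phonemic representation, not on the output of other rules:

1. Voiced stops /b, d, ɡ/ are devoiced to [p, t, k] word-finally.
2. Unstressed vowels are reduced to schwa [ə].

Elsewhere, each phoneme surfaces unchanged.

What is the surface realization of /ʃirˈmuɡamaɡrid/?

/ʃ/ (word-initial) is unaffected → [ʃ].
/i/ (between /ʃ/ and /r/) occurs in an unstressed syllable → [ə] by rule 2.
/r/ stays [r].
/m/ (between /r/ and /u/): no rule targets it → [m].
/u/ (between /m/ and /ɡ/) is in the target of rule 2 but the environment (in an unstressed syllable) is not met → [u].
/ɡ/ (between /u/ and /a/): rule 1 targets it, but not word-finally → unchanged [ɡ].
Rule 2 applies to /a/ (between /ɡ/ and /m/: in an unstressed syllable) → [ə].
/m/ (between /a/ and /a/) is unaffected → [m].
/a/ meets the environment for rule 2 (in an unstressed syllable) → [ə].
/ɡ/ — between /a/ and /r/; rule 1 does not apply here → [ɡ].
/r/ (between /ɡ/ and /i/): no rule targets it → [r].
Rule 2 applies to /i/ (between /r/ and /d/: in an unstressed syllable) → [ə].
/d/ meets the environment for rule 1 (word-finally) → [t].

[ʃərˈmuɡəməɡrət]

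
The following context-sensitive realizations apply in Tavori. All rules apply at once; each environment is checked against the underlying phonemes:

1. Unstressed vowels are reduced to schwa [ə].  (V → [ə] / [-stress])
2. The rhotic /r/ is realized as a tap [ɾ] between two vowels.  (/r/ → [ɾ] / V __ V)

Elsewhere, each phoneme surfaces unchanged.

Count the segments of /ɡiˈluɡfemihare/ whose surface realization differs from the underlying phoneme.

6

Segments that undergo a rule: /i/ → [ə] (rule 1); /e/ → [ə] (rule 1); /i/ → [ə] (rule 1); /a/ → [ə] (rule 1); /r/ → [ɾ] (rule 2); /e/ → [ə] (rule 1).
All other segments surface unchanged.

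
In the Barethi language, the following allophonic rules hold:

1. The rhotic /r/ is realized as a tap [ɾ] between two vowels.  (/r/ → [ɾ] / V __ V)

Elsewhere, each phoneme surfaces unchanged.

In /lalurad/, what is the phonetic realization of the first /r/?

[ɾ]

/r/ — between /u/ and /a/, between two vowels — surfaces as [ɾ] (rule 1).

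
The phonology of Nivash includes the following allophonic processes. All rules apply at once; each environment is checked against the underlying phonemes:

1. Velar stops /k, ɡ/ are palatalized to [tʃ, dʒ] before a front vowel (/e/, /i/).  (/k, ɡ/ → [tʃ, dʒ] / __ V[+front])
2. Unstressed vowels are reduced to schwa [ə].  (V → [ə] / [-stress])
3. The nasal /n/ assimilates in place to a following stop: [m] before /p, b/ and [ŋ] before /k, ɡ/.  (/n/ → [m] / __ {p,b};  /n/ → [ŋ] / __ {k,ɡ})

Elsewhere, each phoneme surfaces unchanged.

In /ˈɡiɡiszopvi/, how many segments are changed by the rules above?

5

Segments that undergo a rule: /ɡ/ → [dʒ] (rule 1); /ɡ/ → [dʒ] (rule 1); /i/ → [ə] (rule 2); /o/ → [ə] (rule 2); /i/ → [ə] (rule 2).
All other segments surface unchanged.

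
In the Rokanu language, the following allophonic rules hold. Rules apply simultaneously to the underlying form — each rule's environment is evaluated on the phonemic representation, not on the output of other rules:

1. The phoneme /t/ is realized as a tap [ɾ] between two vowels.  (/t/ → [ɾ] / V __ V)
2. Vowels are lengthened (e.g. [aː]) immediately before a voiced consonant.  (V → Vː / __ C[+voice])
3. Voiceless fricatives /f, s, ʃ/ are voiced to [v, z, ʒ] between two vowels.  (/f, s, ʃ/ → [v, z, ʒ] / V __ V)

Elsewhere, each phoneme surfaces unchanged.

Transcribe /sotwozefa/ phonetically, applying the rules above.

[sotwoːzeva]

/s/ (word-initial): rule 3 targets it, but not between two vowels → unchanged [s].
/o/ (between /s/ and /t/) is in the target of rule 2 but the environment (before a voiced consonant) is not met → [o].
/t/ (between /o/ and /w/) fails the environment for rule 1, so it stays [t].
/w/ (between /t/ and /o/): no rule targets it → [w].
/o/ (between /w/ and /z/) occurs before a voiced consonant → [oː] by rule 2.
/z/ — not in any rule's target class → [z].
/e/ (between /z/ and /f/) is in the target of rule 2 but the environment (before a voiced consonant) is not met → [e].
/f/ — between /e/ and /a/, between two vowels — surfaces as [v] (rule 3).
/a/ — word-final; rule 2 does not apply here → [a].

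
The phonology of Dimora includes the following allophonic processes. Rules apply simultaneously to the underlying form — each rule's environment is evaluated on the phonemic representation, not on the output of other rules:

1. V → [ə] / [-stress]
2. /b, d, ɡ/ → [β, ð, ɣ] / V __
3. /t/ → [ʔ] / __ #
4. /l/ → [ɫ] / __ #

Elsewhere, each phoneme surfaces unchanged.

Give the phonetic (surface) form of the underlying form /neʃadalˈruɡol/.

[nəʃəðəlˈruɣəɫ]

/e/ meets the environment for rule 1 (in an unstressed syllable) → [ə].
/a/ (between /ʃ/ and /d/) occurs in an unstressed syllable → [ə] by rule 1.
/d/ — between /a/ and /a/, immediately after a vowel — surfaces as [ð] (rule 2).
/a/ (between /d/ and /l/): in an unstressed syllable, so rule 1 applies → [ə].
/l/ (between /a/ and /r/): rule 4 targets it, but not word-finally → unchanged [l].
/u/ (between /r/ and /ɡ/): rule 1 targets it, but not in an unstressed syllable → unchanged [u].
/ɡ/ (between /u/ and /o/) occurs immediately after a vowel → [ɣ] by rule 2.
/o/ — between /ɡ/ and /l/, in an unstressed syllable — surfaces as [ə] (rule 1).
/l/ — word-final, word-finally — surfaces as [ɫ] (rule 4).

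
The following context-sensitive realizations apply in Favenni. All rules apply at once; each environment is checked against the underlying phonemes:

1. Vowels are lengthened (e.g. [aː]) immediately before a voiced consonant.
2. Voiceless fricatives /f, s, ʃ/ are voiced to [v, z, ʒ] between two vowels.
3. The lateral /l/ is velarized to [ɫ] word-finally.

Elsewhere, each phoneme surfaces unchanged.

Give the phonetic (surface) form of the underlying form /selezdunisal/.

[seːleːzduːnizaːɫ]

/s/ (word-initial) is in the target of rule 2 but the environment (between two vowels) is not met → [s].
Rule 1 applies to /e/ (between /s/ and /l/: before a voiced consonant) → [eː].
/l/ (between /e/ and /e/) fails the environment for rule 3, so it stays [l].
/e/ (between /l/ and /z/): before a voiced consonant, so rule 1 applies → [eː].
/u/ — between /d/ and /n/, before a voiced consonant — surfaces as [uː] (rule 1).
/i/ (between /n/ and /s/) fails the environment for rule 1, so it stays [i].
/s/ (between /i/ and /a/): between two vowels, so rule 2 applies → [z].
/a/ — between /s/ and /l/, before a voiced consonant — surfaces as [aː] (rule 1).
/l/ (word-final) occurs word-finally → [ɫ] by rule 3.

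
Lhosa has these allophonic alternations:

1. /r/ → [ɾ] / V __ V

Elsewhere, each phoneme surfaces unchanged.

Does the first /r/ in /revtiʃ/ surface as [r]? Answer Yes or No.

Yes

/r/ (word-initial) is in the target of rule 1 but the environment (between two vowels) is not met → [r].
The actual realization is [r], which matches [r].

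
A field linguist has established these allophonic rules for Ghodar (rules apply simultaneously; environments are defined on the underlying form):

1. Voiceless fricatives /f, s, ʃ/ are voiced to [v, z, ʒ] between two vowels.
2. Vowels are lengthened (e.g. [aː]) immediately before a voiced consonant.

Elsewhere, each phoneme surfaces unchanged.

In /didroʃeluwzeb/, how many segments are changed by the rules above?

5

Segments that undergo a rule: /i/ → [iː] (rule 2); /ʃ/ → [ʒ] (rule 1); /e/ → [eː] (rule 2); /u/ → [uː] (rule 2); /e/ → [eː] (rule 2).
All other segments surface unchanged.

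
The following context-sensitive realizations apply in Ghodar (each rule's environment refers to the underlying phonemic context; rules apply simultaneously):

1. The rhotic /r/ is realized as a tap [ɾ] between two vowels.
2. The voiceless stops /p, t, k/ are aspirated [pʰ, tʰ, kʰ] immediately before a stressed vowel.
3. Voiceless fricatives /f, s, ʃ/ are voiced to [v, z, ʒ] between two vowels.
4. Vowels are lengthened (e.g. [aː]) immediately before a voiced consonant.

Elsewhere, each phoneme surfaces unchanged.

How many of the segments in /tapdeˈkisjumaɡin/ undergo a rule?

4

Segments that undergo a rule: /k/ → [kʰ] (rule 2); /u/ → [uː] (rule 4); /a/ → [aː] (rule 4); /i/ → [iː] (rule 4).
All other segments surface unchanged.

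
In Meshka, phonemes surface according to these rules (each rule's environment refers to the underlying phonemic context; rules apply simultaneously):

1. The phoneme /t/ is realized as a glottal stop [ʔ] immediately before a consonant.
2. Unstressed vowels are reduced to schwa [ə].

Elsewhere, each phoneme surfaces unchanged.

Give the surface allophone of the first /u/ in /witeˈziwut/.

[ə]

/u/ — between /w/ and /t/, in an unstressed syllable — surfaces as [ə] (rule 2).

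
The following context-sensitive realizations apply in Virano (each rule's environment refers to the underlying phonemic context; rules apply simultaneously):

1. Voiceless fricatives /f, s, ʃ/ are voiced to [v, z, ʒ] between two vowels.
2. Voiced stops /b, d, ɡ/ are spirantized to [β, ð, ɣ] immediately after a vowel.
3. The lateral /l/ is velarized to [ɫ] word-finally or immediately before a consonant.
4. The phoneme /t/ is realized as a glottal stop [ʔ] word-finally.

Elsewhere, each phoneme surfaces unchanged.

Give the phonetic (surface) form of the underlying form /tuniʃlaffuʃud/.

/t/ — word-initial; rule 4 does not apply here → [t].
/ʃ/ (between /i/ and /l/) fails the environment for rule 1, so it stays [ʃ].
/l/ — between /ʃ/ and /a/; rule 3 does not apply here → [l].
/f/ (between /a/ and /f/): rule 1 targets it, but not between two vowels → unchanged [f].
/f/ — between /f/ and /u/; rule 1 does not apply here → [f].
/ʃ/ meets the environment for rule 1 (between two vowels) → [ʒ].
Rule 2 applies to /d/ (word-final: immediately after a vowel) → [ð].

[tuniʃlaffuʒuð]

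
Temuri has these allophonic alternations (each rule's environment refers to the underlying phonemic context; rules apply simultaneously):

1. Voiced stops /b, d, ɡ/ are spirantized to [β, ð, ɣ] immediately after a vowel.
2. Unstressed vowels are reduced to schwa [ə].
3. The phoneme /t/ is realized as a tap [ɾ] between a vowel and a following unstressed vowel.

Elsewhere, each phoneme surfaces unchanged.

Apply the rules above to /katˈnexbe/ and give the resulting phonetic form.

[kətˈnexbə]

/k/ stays [k].
/a/ (between /k/ and /t/): in an unstressed syllable, so rule 2 applies → [ə].
/t/ — between /a/ and /n/; rule 3 does not apply here → [t].
/n/ — not in any rule's target class → [n].
/e/ (between /n/ and /x/) fails the environment for rule 2, so it stays [e].
/x/ (between /e/ and /b/) is unaffected → [x].
/b/ (between /x/ and /e/) fails the environment for rule 1, so it stays [b].
Rule 2 applies to /e/ (word-final: in an unstressed syllable) → [ə].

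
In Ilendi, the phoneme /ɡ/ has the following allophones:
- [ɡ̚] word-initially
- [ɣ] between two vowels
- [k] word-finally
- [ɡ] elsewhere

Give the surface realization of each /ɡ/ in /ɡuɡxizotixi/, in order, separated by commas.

Occurrence 1 (position 1): word-initially → [ɡ̚].
Occurrence 2 (position 3): no conditioning environment matches → elsewhere allophone [ɡ].

[ɡ̚], [ɡ]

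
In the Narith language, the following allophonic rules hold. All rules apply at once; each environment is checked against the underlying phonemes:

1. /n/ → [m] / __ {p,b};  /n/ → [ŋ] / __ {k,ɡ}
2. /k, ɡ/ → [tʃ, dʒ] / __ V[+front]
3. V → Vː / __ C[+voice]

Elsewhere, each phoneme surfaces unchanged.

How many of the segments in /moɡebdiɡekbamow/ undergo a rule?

7

Segments that undergo a rule: /o/ → [oː] (rule 3); /ɡ/ → [dʒ] (rule 2); /e/ → [eː] (rule 3); /i/ → [iː] (rule 3); /ɡ/ → [dʒ] (rule 2); /a/ → [aː] (rule 3); /o/ → [oː] (rule 3).
All other segments surface unchanged.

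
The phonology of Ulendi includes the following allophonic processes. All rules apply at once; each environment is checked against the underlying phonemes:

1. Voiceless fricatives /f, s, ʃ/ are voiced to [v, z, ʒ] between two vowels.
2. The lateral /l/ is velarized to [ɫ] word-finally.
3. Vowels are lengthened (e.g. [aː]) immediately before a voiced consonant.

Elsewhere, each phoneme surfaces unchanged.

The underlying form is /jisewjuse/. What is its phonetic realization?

[jizeːwjuze]

/i/ — between /j/ and /s/; rule 3 does not apply here → [i].
/s/ (between /i/ and /e/): between two vowels, so rule 1 applies → [z].
/e/ (between /s/ and /w/) occurs before a voiced consonant → [eː] by rule 3.
/u/ — between /j/ and /s/; rule 3 does not apply here → [u].
/s/ meets the environment for rule 1 (between two vowels) → [z].
/e/ (word-final): rule 3 targets it, but not before a voiced consonant → unchanged [e].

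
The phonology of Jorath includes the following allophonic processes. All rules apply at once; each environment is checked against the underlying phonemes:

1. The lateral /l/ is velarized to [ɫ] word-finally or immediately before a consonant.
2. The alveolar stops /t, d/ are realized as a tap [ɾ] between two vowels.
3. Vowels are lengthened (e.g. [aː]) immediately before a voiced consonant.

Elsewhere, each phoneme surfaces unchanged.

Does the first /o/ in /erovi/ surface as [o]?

No

/o/ — between /r/ and /v/, before a voiced consonant — surfaces as [oː] (rule 3).
The actual realization is [oː], not [o].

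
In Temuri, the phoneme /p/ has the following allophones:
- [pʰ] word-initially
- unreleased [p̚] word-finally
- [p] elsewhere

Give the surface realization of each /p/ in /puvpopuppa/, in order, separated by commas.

Occurrence 1 (position 1): word-initially → [pʰ].
Occurrence 2 (position 4): no conditioning environment matches → elsewhere allophone [p].
Occurrence 3 (position 6): no conditioning environment matches → elsewhere allophone [p].
Occurrence 4 (position 8): no conditioning environment matches → elsewhere allophone [p].
Occurrence 5 (position 9): no conditioning environment matches → elsewhere allophone [p].

[pʰ], [p], [p], [p], [p]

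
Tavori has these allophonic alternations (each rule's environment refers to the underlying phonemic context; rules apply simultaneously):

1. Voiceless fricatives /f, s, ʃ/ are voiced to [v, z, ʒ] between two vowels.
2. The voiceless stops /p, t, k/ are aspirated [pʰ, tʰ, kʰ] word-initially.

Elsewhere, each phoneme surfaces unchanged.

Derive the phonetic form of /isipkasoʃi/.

[izipkazoʒi]

/i/ — not in any rule's target class → [i].
Rule 1 applies to /s/ (between /i/ and /i/: between two vowels) → [z].
/i/ stays [i].
/p/ (between /i/ and /k/) fails the environment for rule 2, so it stays [p].
/k/ (between /p/ and /a/): rule 2 targets it, but not word-initially → unchanged [k].
/a/ — not in any rule's target class → [a].
Rule 1 applies to /s/ (between /a/ and /o/: between two vowels) → [z].
/o/ stays [o].
/ʃ/ — between /o/ and /i/, between two vowels — surfaces as [ʒ] (rule 1).
/i/ stays [i].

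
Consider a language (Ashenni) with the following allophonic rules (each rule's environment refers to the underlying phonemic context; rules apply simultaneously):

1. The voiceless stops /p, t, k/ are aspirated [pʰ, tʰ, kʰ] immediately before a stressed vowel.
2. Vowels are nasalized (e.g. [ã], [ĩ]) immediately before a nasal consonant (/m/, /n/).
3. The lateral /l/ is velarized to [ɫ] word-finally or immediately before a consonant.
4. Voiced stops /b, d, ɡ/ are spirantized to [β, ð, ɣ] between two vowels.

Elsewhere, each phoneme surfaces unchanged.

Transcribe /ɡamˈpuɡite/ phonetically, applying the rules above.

/ɡ/ — word-initial; rule 4 does not apply here → [ɡ].
/a/ (between /ɡ/ and /m/): before a nasal consonant, so rule 2 applies → [ã].
/p/ (between /m/ and /u/) occurs immediately before a stressed vowel → [pʰ] by rule 1.
/u/ — between /p/ and /ɡ/; rule 2 does not apply here → [u].
/ɡ/ meets the environment for rule 4 (between two vowels) → [ɣ].
/i/ (between /ɡ/ and /t/) is in the target of rule 2 but the environment (before a nasal consonant) is not met → [i].
/t/ — between /i/ and /e/; rule 1 does not apply here → [t].
/e/ (word-final) is in the target of rule 2 but the environment (before a nasal consonant) is not met → [e].

[ɡãmˈpʰuɣite]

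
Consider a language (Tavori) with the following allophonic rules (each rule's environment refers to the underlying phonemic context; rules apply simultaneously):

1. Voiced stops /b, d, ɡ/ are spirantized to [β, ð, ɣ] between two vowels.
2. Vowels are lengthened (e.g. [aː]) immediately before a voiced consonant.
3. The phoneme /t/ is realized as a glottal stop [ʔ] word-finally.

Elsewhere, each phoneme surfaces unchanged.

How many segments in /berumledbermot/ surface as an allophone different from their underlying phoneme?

5

Segments that undergo a rule: /e/ → [eː] (rule 2); /u/ → [uː] (rule 2); /e/ → [eː] (rule 2); /e/ → [eː] (rule 2); /t/ → [ʔ] (rule 3).
All other segments surface unchanged.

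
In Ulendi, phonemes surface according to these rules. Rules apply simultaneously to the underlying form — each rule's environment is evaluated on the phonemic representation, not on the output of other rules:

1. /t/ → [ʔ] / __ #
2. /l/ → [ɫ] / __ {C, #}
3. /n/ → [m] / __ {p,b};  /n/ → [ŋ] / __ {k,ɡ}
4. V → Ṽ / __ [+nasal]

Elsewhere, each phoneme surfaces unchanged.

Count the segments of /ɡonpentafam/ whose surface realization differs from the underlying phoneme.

Segments that undergo a rule: /o/ → [õ] (rule 4); /n/ → [m] (rule 3); /e/ → [ẽ] (rule 4); /a/ → [ã] (rule 4).
All other segments surface unchanged.

4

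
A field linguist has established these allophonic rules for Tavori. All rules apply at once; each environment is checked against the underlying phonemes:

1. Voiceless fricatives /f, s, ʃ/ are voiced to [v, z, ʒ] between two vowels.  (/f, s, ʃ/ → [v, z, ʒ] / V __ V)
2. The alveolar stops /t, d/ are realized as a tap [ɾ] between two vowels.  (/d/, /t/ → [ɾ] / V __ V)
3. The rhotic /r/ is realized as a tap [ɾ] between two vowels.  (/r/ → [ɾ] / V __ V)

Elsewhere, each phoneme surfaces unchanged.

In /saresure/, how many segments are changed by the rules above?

3

Segments that undergo a rule: /r/ → [ɾ] (rule 3); /s/ → [z] (rule 1); /r/ → [ɾ] (rule 3).
All other segments surface unchanged.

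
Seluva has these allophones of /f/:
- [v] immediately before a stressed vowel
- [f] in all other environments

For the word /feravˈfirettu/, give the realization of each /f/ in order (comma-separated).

[f], [v]

Occurrence 1 (position 1): no conditioning environment matches → elsewhere allophone [f].
Occurrence 2 (position 6): immediately before a stressed vowel → [v].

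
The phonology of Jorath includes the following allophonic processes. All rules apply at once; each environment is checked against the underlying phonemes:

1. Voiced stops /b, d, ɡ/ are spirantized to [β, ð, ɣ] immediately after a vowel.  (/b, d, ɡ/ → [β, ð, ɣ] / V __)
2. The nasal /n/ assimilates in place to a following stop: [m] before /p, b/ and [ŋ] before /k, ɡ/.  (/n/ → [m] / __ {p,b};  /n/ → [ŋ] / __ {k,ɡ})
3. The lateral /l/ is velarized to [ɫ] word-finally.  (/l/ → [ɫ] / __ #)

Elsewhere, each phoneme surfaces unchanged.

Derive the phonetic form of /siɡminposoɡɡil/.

/s/ (word-initial) is unaffected → [s].
/i/ (between /s/ and /ɡ/): no rule targets it → [i].
Rule 1 applies to /ɡ/ (between /i/ and /m/: immediately after a vowel) → [ɣ].
/m/ stays [m].
/i/ — not in any rule's target class → [i].
/n/ meets the environment for rule 2 (before a labial or velar stop) → [m].
/p/ (between /n/ and /o/): no rule targets it → [p].
/o/ stays [o].
/s/ (between /o/ and /o/): no rule targets it → [s].
/o/ stays [o].
/ɡ/ — between /o/ and /ɡ/, immediately after a vowel — surfaces as [ɣ] (rule 1).
/ɡ/ (between /ɡ/ and /i/) fails the environment for rule 1, so it stays [ɡ].
/i/ — not in any rule's target class → [i].
Rule 3 applies to /l/ (word-final: word-finally) → [ɫ].

[siɣmimposoɣɡiɫ]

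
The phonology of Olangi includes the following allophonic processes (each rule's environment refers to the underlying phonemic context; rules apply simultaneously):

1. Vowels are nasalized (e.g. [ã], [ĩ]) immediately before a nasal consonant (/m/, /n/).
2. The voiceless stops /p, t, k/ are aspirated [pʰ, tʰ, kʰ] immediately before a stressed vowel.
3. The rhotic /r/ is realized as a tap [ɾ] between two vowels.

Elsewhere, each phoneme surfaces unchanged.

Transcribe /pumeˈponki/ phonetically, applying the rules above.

/p/ — word-initial; rule 2 does not apply here → [p].
Rule 1 applies to /u/ (between /p/ and /m/: before a nasal consonant) → [ũ].
/m/ — not in any rule's target class → [m].
/e/ (between /m/ and /p/) fails the environment for rule 1, so it stays [e].
/p/ (between /e/ and /o/) occurs immediately before a stressed vowel → [pʰ] by rule 2.
/o/ (between /p/ and /n/) occurs before a nasal consonant → [õ] by rule 1.
/n/ — not in any rule's target class → [n].
/k/ — between /n/ and /i/; rule 2 does not apply here → [k].
/i/ — word-final; rule 1 does not apply here → [i].

[pũmeˈpʰõnki]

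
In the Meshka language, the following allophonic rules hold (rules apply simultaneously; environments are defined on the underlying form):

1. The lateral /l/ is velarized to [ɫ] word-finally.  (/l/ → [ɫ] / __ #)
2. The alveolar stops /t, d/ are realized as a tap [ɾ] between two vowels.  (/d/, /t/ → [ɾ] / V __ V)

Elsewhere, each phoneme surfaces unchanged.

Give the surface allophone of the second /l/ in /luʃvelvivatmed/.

/l/ (between /e/ and /v/) fails the environment for rule 1, so it stays [l].

[l]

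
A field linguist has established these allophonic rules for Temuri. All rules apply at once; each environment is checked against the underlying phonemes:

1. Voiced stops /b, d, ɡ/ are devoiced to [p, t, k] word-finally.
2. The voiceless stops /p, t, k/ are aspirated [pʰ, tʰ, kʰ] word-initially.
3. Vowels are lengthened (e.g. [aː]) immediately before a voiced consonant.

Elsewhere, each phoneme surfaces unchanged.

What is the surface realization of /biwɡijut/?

/b/ (word-initial) is in the target of rule 1 but the environment (word-finally) is not met → [b].
/i/ (between /b/ and /w/): before a voiced consonant, so rule 3 applies → [iː].
/w/ — not in any rule's target class → [w].
/ɡ/ — between /w/ and /i/; rule 1 does not apply here → [ɡ].
Rule 3 applies to /i/ (between /ɡ/ and /j/: before a voiced consonant) → [iː].
/j/ (between /i/ and /u/) is unaffected → [j].
/u/ (between /j/ and /t/) fails the environment for rule 3, so it stays [u].
/t/ (word-final) fails the environment for rule 2, so it stays [t].

[biːwɡiːjut]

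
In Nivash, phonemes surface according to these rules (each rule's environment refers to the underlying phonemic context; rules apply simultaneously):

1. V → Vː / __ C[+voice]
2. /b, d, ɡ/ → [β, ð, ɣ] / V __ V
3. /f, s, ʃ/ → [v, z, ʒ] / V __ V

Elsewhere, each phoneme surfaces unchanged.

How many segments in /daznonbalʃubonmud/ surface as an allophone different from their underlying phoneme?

7

Segments that undergo a rule: /a/ → [aː] (rule 1); /o/ → [oː] (rule 1); /a/ → [aː] (rule 1); /u/ → [uː] (rule 1); /b/ → [β] (rule 2); /o/ → [oː] (rule 1); /u/ → [uː] (rule 1).
All other segments surface unchanged.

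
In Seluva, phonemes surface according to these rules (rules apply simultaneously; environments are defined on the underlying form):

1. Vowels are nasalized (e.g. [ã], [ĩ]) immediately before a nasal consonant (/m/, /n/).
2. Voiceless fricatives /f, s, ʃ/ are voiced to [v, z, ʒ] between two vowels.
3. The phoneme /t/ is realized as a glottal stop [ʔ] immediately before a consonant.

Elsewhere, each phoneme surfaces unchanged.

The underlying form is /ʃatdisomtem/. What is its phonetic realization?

[ʃaʔdizõmtẽm]

/ʃ/ (word-initial): rule 2 targets it, but not between two vowels → unchanged [ʃ].
/a/ (between /ʃ/ and /t/) is in the target of rule 1 but the environment (before a nasal consonant) is not met → [a].
/t/ (between /a/ and /d/): immediately before a consonant, so rule 3 applies → [ʔ].
/d/ stays [d].
/i/ (between /d/ and /s/): rule 1 targets it, but not before a nasal consonant → unchanged [i].
Rule 2 applies to /s/ (between /i/ and /o/: between two vowels) → [z].
Rule 1 applies to /o/ (between /s/ and /m/: before a nasal consonant) → [õ].
/m/ (between /o/ and /t/) is unaffected → [m].
/t/ — between /m/ and /e/; rule 3 does not apply here → [t].
/e/ — between /t/ and /m/, before a nasal consonant — surfaces as [ẽ] (rule 1).
/m/ — not in any rule's target class → [m].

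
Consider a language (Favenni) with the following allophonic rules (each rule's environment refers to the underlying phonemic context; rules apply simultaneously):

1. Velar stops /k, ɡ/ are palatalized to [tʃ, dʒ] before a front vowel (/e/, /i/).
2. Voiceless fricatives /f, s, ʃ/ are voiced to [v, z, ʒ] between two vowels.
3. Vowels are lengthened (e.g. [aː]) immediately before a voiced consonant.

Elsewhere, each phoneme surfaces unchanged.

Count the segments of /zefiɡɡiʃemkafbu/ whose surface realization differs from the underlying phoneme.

Segments that undergo a rule: /f/ → [v] (rule 2); /i/ → [iː] (rule 3); /ɡ/ → [dʒ] (rule 1); /ʃ/ → [ʒ] (rule 2); /e/ → [eː] (rule 3).
All other segments surface unchanged.

5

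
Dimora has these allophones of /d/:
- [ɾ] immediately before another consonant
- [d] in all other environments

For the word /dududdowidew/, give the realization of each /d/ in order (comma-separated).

Occurrence 1 (position 1): no conditioning environment matches → elsewhere allophone [d].
Occurrence 2 (position 3): no conditioning environment matches → elsewhere allophone [d].
Occurrence 3 (position 5): immediately before another consonant → [ɾ].
Occurrence 4 (position 6): no conditioning environment matches → elsewhere allophone [d].
Occurrence 5 (position 10): no conditioning environment matches → elsewhere allophone [d].

[d], [d], [ɾ], [d], [d]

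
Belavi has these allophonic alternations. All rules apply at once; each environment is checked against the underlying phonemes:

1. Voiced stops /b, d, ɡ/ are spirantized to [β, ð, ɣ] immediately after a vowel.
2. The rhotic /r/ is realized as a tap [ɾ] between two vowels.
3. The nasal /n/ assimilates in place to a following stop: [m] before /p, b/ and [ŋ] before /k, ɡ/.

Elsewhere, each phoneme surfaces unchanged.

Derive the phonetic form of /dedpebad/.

[deðpeβað]

/d/ (word-initial): rule 1 targets it, but not immediately after a vowel → unchanged [d].
/e/ (between /d/ and /d/): no rule targets it → [e].
/d/ (between /e/ and /p/): immediately after a vowel, so rule 1 applies → [ð].
/p/ (between /d/ and /e/): no rule targets it → [p].
/e/ — not in any rule's target class → [e].
/b/ meets the environment for rule 1 (immediately after a vowel) → [β].
/a/ (between /b/ and /d/): no rule targets it → [a].
/d/ meets the environment for rule 1 (immediately after a vowel) → [ð].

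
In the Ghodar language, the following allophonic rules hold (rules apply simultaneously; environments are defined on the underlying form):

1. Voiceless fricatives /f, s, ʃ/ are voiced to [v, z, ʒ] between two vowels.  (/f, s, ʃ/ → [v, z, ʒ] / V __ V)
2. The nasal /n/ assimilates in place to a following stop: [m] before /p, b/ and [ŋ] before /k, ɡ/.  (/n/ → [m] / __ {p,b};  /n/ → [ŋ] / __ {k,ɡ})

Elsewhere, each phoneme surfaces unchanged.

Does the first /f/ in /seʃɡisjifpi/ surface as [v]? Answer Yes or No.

No

/f/ (between /i/ and /p/): rule 1 targets it, but not between two vowels → unchanged [f].
The actual realization is [f], not [v].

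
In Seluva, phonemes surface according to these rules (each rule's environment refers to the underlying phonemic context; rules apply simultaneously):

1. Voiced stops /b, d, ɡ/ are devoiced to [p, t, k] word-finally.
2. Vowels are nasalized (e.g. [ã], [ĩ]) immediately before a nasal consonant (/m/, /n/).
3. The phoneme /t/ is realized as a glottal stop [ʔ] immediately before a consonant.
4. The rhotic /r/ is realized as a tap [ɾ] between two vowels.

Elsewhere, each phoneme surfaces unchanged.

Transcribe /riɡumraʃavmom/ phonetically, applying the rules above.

[riɡũmraʃavmõm]

/r/ (word-initial): rule 4 targets it, but not between two vowels → unchanged [r].
/i/ (between /r/ and /ɡ/) is in the target of rule 2 but the environment (before a nasal consonant) is not met → [i].
/ɡ/ (between /i/ and /u/) is in the target of rule 1 but the environment (word-finally) is not met → [ɡ].
/u/ meets the environment for rule 2 (before a nasal consonant) → [ũ].
/r/ — between /m/ and /a/; rule 4 does not apply here → [r].
/a/ (between /r/ and /ʃ/): rule 2 targets it, but not before a nasal consonant → unchanged [a].
/a/ — between /ʃ/ and /v/; rule 2 does not apply here → [a].
Rule 2 applies to /o/ (between /m/ and /m/: before a nasal consonant) → [õ].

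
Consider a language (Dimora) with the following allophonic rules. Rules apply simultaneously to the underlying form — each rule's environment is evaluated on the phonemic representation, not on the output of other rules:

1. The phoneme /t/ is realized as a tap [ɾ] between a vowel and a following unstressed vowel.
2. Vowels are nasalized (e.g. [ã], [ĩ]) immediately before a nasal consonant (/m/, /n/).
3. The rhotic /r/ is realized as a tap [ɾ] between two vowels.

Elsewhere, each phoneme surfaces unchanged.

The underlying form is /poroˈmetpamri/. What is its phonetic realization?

[poɾõˈmetpãmri]

/p/ stays [p].
/o/ (between /p/ and /r/) fails the environment for rule 2, so it stays [o].
/r/ (between /o/ and /o/) occurs between two vowels → [ɾ] by rule 3.
Rule 2 applies to /o/ (between /r/ and /m/: before a nasal consonant) → [õ].
/m/ stays [m].
/e/ (between /m/ and /t/) fails the environment for rule 2, so it stays [e].
/t/ (between /e/ and /p/) is in the target of rule 1 but the environment (between a vowel and a following unstressed vowel) is not met → [t].
/p/ (between /t/ and /a/): no rule targets it → [p].
/a/ meets the environment for rule 2 (before a nasal consonant) → [ã].
/m/ — not in any rule's target class → [m].
/r/ (between /m/ and /i/): rule 3 targets it, but not between two vowels → unchanged [r].
/i/ (word-final): rule 2 targets it, but not before a nasal consonant → unchanged [i].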